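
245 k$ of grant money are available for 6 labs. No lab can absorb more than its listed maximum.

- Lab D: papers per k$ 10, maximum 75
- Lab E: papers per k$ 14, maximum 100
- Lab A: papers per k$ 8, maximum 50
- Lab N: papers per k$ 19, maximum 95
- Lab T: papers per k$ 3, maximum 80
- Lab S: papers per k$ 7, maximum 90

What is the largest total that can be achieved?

Highest papers per k$ first: Lab N 19 > Lab E 14 > Lab D 10 > Lab A 8 > Lab S 7 > Lab T 3.
Give Lab N 95 to hit its cap of 95 ; 150 left.
Lab E: +100 to 100 (cap) ; 50 left.
Only 50 left; Lab D takes them to reach 50.
Total = 10×50 + 14×100 + 19×95 = 3705.

3705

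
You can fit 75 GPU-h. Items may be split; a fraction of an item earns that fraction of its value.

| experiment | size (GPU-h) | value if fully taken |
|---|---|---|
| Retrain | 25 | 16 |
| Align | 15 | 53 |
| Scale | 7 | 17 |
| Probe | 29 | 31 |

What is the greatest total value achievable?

Rank by value-to-size ratio: Align 53/15≈3.53, Scale 17/7≈2.43, Probe 31/29≈1.07, Retrain 16/25≈0.64.
All 15 GPU-h of Align fit (value 53) ; 60 remain.
All 7 GPU-h of Scale fit (value 17) ; 53 remain.
All 29 GPU-h of Probe fit (value 31) ; 24 remain.
Fill the last 24 GPU-h with part of Retrain: 24/25 of it earns 15.36.
Total value = 116.36.

116.36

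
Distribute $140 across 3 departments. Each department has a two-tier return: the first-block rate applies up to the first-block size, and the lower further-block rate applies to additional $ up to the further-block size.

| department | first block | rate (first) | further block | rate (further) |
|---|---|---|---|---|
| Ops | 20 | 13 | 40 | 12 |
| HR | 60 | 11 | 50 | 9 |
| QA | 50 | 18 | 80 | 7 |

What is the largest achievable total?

1970

Treat each block as its own option and order by rate: QA/first 18 > Ops/first 13 > Ops/second 12 > HR/first 11 > HR/second 9 > QA/second 7.
Fill QA first block (50 at 18) ; 90 left.
Ops first at 13: fill all 20 ; 70 left.
Fill Ops second block (40 at 12) ; 30 left.
HR first at 11: only 30 left, fill 30.
Total = 18×50 + 13×20 + 12×40 + 11×30 = 1970.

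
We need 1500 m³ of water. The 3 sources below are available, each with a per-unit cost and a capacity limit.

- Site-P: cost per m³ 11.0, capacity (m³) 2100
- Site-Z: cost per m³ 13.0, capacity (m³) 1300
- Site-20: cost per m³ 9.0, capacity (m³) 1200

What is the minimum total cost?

14100

Cheapest first:
Site-20 (9.0): use full 1200 ; 300 m³ to go.
Take 300 from Site-P at 11.0 to finish.
Site-Z: unused.
Cost = 1200×9.0 + 300×11.0 = 14100.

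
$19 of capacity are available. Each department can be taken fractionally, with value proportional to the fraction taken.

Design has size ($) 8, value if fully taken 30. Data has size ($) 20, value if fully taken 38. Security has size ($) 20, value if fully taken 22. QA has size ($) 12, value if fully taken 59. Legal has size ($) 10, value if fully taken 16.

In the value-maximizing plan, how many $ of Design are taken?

7

Rank by value-to-size ratio: QA 59/12≈4.92, Design 30/8≈3.75, Data 38/20≈1.9, Legal 16/10≈1.6, Security 22/20≈1.1.
QA: take in full, 12 $ for value 59 — 7 left.
Fill the last 7 $ with part of Design: 7/8 of it earns 26.25.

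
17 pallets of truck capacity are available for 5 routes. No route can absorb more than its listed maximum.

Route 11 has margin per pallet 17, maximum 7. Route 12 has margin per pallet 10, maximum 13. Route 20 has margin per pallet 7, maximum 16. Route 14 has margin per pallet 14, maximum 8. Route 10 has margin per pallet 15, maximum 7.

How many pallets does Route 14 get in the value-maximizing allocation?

3

Highest margin per pallet first: Route 11 17 > Route 10 15 > Route 14 14 > Route 12 10 > Route 20 7.
Give Route 11 7 to hit its cap of 7 ; 10 left.
Route 10: +7 to 7 (cap) ; 3 left.
Route 14 has room for 8 but only 3 remain, so it gets 3.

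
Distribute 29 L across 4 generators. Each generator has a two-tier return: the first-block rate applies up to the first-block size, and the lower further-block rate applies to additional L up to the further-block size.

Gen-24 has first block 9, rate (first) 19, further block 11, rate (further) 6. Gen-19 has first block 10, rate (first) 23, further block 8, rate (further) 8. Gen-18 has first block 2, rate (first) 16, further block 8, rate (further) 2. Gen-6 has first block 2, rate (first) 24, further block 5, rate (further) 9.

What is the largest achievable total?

534

Rank every tier by rate: Gen-6/T1 24 > Gen-19/T1 23 > Gen-24/T1 19 > Gen-18/T1 16 > Gen-6/T2 9 > Gen-19/T2 8 > Gen-24/T2 6 > Gen-18/T2 2.
Gen-6/T1 (24): +2 — 27 left.
Gen-19/T1 (23): +10 — 17 left.
Gen-24/T1 (19): +9 — 8 left.
Gen-18/T1 (16): +2 — 6 left.
Gen-6 T2 at 9: fill all 5 — 1 left.
Gen-19 T2 at 8: only 1 left, fill 1.
Total = 24×2 + 23×10 + 19×9 + 16×2 + 9×5 + 8×1 = 534.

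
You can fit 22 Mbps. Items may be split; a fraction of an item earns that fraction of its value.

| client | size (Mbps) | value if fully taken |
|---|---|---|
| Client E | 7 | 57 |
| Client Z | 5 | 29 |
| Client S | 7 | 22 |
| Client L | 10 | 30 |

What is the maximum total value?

Sort by value density: Client E 57/7≈8.14, Client Z 29/5≈5.8, Client S 22/7≈3.14, Client L 30/10≈3.
Client E: take in full, 7 Mbps for value 57 — 15 left.
Client Z: take in full, 5 Mbps for value 29 — 10 left.
Take all of Client S (7 Mbps, value 22) — 3 Mbps left.
3 Mbps left: a 3/10 share of Client L gives 30×3/10 = 9.
Total value = 117.

117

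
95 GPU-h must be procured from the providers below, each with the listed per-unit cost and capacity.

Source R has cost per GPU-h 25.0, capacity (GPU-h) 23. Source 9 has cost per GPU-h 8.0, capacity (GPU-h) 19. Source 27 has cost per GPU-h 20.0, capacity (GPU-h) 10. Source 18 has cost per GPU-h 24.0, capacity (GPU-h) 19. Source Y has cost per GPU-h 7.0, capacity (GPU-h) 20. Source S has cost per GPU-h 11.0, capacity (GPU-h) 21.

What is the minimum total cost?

Use providers in increasing cost order.
Take 20 from Source Y at 7.0 ; need 75 more.
Source 9 (8.0): use full 19 ; 56 GPU-h to go.
Source S at 11.0: take all 21 GPU-h ; 35 still needed.
Source 27 at 20.0: take all 10 GPU-h ; 25 still needed.
Source 18 at 24.0: take all 19 GPU-h ; 6 still needed.
Source R at 25.0: take 6 of its 23 ; requirement met.
Cost = 20×7.0 + 19×8.0 + 21×11.0 + 10×20.0 + 19×24.0 + 6×25.0 = 1329.

1329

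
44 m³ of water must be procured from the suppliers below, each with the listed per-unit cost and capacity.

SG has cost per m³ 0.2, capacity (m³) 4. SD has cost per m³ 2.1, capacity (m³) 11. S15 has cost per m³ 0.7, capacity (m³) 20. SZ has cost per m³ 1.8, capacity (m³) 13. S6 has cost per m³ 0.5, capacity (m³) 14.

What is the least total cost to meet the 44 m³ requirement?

32.6

Cheapest first:
SG at 0.2: take all 4 m³ → 40 still needed.
Take 14 from S6 at 0.5 → need 26 more.
Take 20 from S15 at 0.7 → need 6 more.
SZ (1.8): take the remaining 6 → done.
SD: unused.
Cost = 4×0.2 + 14×0.5 + 20×0.7 + 6×1.8 = 32.6.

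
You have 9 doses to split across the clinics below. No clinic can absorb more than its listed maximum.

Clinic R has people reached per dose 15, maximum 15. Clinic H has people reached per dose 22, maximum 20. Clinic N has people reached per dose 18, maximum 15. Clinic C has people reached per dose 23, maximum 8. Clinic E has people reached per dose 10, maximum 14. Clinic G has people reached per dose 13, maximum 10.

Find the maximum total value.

Rank by people reached per dose: Clinic C 23 > Clinic H 22 > Clinic N 18 > Clinic R 15 > Clinic G 13 > Clinic E 10.
Clinic C: +8 to 8 (cap) ; 1 left.
Clinic H: +1 (room for 20) → 1. Pool exhausted.
Total = 22×1 + 23×8 = 206.

206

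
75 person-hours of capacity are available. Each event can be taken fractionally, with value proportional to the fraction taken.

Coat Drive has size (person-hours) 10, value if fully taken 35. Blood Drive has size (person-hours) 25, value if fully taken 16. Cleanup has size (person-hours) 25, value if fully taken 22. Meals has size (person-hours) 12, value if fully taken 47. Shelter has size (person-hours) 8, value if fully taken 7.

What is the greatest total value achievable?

123.8

Rank by value-to-size ratio: Meals 47/12≈3.92, Coat Drive 35/10≈3.5, Cleanup 22/25≈0.88, Shelter 7/8≈0.875, Blood Drive 16/25≈0.64.
All 12 person-hours of Meals fit (value 47) — 63 remain.
All 10 person-hours of Coat Drive fit (value 35) — 53 remain.
Cleanup: take in full, 25 person-hours for value 22 — 28 left.
Take all of Shelter (8 person-hours, value 7) — 20 person-hours left.
Fill the last 20 person-hours with part of Blood Drive: 20/25 of it earns 12.8.
Total value = 123.8.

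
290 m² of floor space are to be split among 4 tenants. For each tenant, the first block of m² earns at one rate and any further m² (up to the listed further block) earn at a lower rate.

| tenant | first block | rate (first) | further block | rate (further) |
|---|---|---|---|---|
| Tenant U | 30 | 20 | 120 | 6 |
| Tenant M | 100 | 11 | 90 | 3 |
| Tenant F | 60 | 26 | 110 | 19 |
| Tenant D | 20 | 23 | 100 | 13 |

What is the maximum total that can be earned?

5620

Rank every tier by rate: Tenant F/tier1 26 > Tenant D/tier1 23 > Tenant U/tier1 20 > Tenant F/tier2 19 > Tenant D/tier2 13 > Tenant M/tier1 11 > Tenant U/tier2 6 > Tenant M/tier2 3.
Tenant F/tier1 (26): +60 → 230 left.
Tenant D/tier1 (23): +20 → 210 left.
Tenant U/tier1 (20): +30 → 180 left.
Tenant F/tier2 (19): +110 → 70 left.
Tenant D/tier2: +70 of 100 at 13; pool empty.
Total = 26×60 + 23×20 + 20×30 + 19×110 + 13×70 = 5620.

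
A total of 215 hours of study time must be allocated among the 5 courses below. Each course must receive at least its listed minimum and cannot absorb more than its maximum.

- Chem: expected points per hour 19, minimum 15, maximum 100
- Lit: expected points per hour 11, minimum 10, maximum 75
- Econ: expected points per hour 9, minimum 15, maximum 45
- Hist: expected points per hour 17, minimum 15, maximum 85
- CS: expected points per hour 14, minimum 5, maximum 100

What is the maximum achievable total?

Meeting every minimum uses 15+10+15+15+5 = 60 hours, leaving 155.
Rank by expected points per hour: Chem 19 > Hist 17 > CS 14 > Lit 11 > Econ 9.
Chem: +85 to 100 (cap) ; 70 left.
Hist takes 70 more to reach its cap of 85 ; 0 left.
Total = 19×100 + 11×10 + 9×15 + 17×85 + 14×5 = 3660.

3660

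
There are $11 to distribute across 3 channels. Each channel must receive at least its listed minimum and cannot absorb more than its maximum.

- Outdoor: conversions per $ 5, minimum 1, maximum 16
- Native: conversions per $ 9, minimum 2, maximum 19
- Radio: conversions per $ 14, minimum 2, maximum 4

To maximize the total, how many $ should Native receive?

Meeting every minimum uses 1+2+2 = 5 $, leaving 6.
Rank by conversions per $: Radio 14 > Native 9 > Outdoor 5.
Give Radio 2 more to hit its cap of 4 → 4 left.
Only 4 left; Native takes them to reach 6.

6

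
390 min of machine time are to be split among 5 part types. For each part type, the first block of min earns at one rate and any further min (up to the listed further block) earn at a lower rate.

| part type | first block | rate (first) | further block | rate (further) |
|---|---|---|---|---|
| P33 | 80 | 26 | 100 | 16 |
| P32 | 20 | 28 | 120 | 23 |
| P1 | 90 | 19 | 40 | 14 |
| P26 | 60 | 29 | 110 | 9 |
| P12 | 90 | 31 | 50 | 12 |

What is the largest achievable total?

Order all 10 blocks by rate: P12/tier1 31 > P26/tier1 29 > P32/tier1 28 > P33/tier1 26 > P32/tier2 23 > P1/tier1 19 > P33/tier2 16 > P1/tier2 14 > P12/tier2 12 > P26/tier2 9.
Fill P12 tier1 block (90 at 31) ; 300 left.
P26/tier1 (29): +60 ; 240 left.
P32 tier1 at 28: fill all 20 ; 220 left.
Fill P33 tier1 block (80 at 26) ; 140 left.
Fill P32 tier2 block (120 at 23) ; 20 left.
P1 tier1 at 19: only 20 left, fill 20.
Total = 31×90 + 29×60 + 28×20 + 26×80 + 23×120 + 19×20 = 10310.

10310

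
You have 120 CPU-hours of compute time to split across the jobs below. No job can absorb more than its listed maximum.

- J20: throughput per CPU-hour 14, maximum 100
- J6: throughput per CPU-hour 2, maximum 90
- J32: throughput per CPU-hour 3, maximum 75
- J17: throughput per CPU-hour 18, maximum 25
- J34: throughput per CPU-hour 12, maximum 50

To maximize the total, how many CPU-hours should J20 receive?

95

Order the jobs by throughput per CPU-hour: J17 18 > J20 14 > J34 12 > J32 3 > J6 2.
J17: +25 to 25 (cap) → 95 left.
Only 95 left; J20 takes them to reach 95.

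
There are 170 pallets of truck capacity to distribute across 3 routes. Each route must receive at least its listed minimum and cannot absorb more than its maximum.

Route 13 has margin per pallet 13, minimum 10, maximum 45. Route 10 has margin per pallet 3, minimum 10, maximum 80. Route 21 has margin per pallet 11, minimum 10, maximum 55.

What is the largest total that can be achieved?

1400

Meeting every minimum uses 10+10+10 = 30 pallets, leaving 140.
Rank by margin per pallet: Route 13 13 > Route 21 11 > Route 10 3.
Give Route 13 35 more to hit its cap of 45 — 105 left.
Route 21: +45 to 55 (cap) — 60 left.
Only 60 left; Route 10 takes them to reach 70.
Total = 13×45 + 3×70 + 11×55 = 1400.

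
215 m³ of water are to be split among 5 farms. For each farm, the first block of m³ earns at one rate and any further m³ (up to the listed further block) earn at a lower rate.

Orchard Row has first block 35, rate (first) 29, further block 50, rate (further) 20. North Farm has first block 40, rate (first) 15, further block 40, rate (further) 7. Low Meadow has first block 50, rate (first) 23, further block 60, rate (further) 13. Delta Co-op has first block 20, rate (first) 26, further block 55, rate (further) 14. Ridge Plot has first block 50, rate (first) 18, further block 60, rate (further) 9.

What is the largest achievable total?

Treat each block as its own option and order by rate: Orchard Row/T1 29 > Delta Co-op/T1 26 > Low Meadow/T1 23 > Orchard Row/T2 20 > Ridge Plot/T1 18 > North Farm/T1 15 > Delta Co-op/T2 14 > Low Meadow/T2 13 > Ridge Plot/T2 9 > North Farm/T2 7.
Fill Orchard Row T1 block (35 at 29) — 180 left.
Delta Co-op T1 at 26: fill all 20 — 160 left.
Fill Low Meadow T1 block (50 at 23) — 110 left.
Orchard Row/T2 (20): +50 — 60 left.
Fill Ridge Plot T1 block (50 at 18) — 10 left.
North Farm/T1: +10 of 40 at 15; pool empty.
Total = 29×35 + 26×20 + 23×50 + 20×50 + 18×50 + 15×10 = 4735.

4735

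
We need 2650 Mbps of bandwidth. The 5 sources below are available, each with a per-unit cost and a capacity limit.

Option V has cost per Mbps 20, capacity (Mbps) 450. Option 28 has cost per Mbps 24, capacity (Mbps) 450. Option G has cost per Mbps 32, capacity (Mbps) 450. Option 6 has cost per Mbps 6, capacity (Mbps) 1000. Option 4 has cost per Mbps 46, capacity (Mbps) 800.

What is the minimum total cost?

54000

Use sources in increasing cost order.
Take 1000 from Option 6 at 6 → need 1650 more.
Option V (20): use full 450 → 1200 Mbps to go.
Option 28 at 24: take all 450 Mbps → 750 still needed.
Take 450 from Option G at 32 → need 300 more.
Option 4 at 46: take 300 of its 800 → requirement met.
Cost = 1000×6 + 450×20 + 450×24 + 450×32 + 300×46 = 54000.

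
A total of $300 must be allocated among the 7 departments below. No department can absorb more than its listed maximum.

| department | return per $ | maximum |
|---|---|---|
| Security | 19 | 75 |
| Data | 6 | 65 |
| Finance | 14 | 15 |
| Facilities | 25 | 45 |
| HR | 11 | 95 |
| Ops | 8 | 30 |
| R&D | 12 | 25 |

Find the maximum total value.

Rank by return per $: Facilities 25 > Security 19 > Finance 14 > R&D 12 > HR 11 > Ops 8 > Data 6.
Facilities takes 45 to reach its cap of 45 ; 255 left.
Security takes 75 to reach its cap of 75 ; 180 left.
Finance: +15 to 15 (cap) ; 165 left.
R&D: +25 to 25 (cap) ; 140 left.
HR: +95 to 95 (cap) ; 45 left.
Ops: +30 to 30 (cap) ; 15 left.
Data has room for 65 but only 15 remain, so it gets 15.
Total = 19×75 + 6×15 + 14×15 + 25×45 + 11×95 + 8×30 + 12×25 = 4435.

4435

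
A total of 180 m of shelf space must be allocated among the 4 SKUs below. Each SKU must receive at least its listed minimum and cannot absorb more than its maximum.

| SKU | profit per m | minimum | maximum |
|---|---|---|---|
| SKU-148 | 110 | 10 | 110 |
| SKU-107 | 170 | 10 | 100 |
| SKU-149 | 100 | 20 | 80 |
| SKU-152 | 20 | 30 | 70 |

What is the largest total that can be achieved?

22900

Meeting every minimum uses 10+10+20+30 = 70 m, leaving 110.
Highest profit per m first: SKU-107 170 > SKU-148 110 > SKU-149 100 > SKU-152 20.
SKU-107: +90 to 100 (cap) — 20 left.
Only 20 left; SKU-148 takes them to reach 30.
Total = 110×30 + 170×100 + 100×20 + 20×30 = 22900.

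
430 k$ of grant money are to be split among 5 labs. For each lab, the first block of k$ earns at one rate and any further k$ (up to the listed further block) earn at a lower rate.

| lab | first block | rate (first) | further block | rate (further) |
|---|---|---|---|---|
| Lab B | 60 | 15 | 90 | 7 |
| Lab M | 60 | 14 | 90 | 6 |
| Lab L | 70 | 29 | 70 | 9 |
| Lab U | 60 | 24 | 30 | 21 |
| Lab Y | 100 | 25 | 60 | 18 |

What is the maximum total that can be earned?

9280

Treat each block as its own option and order by rate: Lab L/first 29 > Lab Y/first 25 > Lab U/first 24 > Lab U/second 21 > Lab Y/second 18 > Lab B/first 15 > Lab M/first 14 > Lab L/second 9 > Lab B/second 7 > Lab M/second 6.
Lab L first at 29: fill all 70 → 360 left.
Lab Y/first (25): +100 → 260 left.
Lab U first at 24: fill all 60 → 200 left.
Fill Lab U second block (30 at 21) → 170 left.
Lab Y second at 18: fill all 60 → 110 left.
Lab B first at 15: fill all 60 → 50 left.
50 remain; put them into Lab M first at 14.
Total = 29×70 + 25×100 + 24×60 + 21×30 + 18×60 + 15×60 + 14×50 = 9280.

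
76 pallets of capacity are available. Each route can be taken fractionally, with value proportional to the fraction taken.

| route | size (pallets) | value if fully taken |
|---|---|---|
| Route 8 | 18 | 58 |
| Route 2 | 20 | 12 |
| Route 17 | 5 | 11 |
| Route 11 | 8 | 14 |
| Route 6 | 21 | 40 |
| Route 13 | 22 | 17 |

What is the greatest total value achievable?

141.2

Sort by value density: Route 8 58/18≈3.22, Route 17 11/5≈2.2, Route 6 40/21≈1.9, Route 11 14/8≈1.75, Route 13 17/22≈0.773, Route 2 12/20≈0.6.
All 18 pallets of Route 8 fit (value 58) ; 58 remain.
All 5 pallets of Route 17 fit (value 11) ; 53 remain.
Route 6: take in full, 21 pallets for value 40 ; 32 left.
Route 11: take in full, 8 pallets for value 14 ; 24 left.
Route 13: take in full, 22 pallets for value 17 ; 2 left.
2 pallets left: a 2/20 share of Route 2 gives 12×2/20 = 1.2.
Total value = 141.2.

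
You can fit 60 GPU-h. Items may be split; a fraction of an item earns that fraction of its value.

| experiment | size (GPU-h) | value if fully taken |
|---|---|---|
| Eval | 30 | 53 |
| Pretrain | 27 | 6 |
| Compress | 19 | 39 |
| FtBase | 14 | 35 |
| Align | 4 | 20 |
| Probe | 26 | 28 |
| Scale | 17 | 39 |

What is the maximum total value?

143.6

Sort by value density: Align 20/4≈5, FtBase 35/14≈2.5, Scale 39/17≈2.29, Compress 39/19≈2.05, Eval 53/30≈1.77, Probe 28/26≈1.08, Pretrain 6/27≈0.222.
Take all of Align (4 GPU-h, value 20) → 56 GPU-h left.
FtBase: take in full, 14 GPU-h for value 35 → 42 left.
All 17 GPU-h of Scale fit (value 39) → 25 remain.
Take all of Compress (19 GPU-h, value 39) → 6 GPU-h left.
Fill the last 6 GPU-h with part of Eval: 6/30 of it earns 10.6.
Total value = 143.6.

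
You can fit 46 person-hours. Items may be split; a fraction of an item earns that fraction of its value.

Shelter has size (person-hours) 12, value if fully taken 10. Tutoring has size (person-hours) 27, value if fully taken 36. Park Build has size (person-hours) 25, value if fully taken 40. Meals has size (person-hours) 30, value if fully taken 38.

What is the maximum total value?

68

Best value per unit of size first: Park Build 40/25≈1.6, Tutoring 36/27≈1.33, Meals 38/30≈1.27, Shelter 10/12≈0.833.
Take all of Park Build (25 person-hours, value 40) — 21 person-hours left.
Fill the last 21 person-hours with part of Tutoring: 21/27 of it earns 28.
Total value = 68.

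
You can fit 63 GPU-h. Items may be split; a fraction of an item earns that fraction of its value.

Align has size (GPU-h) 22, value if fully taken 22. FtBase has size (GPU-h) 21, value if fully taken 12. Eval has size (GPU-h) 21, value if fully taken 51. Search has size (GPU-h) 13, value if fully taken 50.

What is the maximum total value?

127

Rank by value-to-size ratio: Search 50/13≈3.85, Eval 51/21≈2.43, Align 22/22≈1, FtBase 12/21≈0.571.
All 13 GPU-h of Search fit (value 50) — 50 remain.
Eval: take in full, 21 GPU-h for value 51 — 29 left.
All 22 GPU-h of Align fit (value 22) — 7 remain.
7 GPU-h left: a 7/21 share of FtBase gives 12×7/21 = 4.
Total value = 127.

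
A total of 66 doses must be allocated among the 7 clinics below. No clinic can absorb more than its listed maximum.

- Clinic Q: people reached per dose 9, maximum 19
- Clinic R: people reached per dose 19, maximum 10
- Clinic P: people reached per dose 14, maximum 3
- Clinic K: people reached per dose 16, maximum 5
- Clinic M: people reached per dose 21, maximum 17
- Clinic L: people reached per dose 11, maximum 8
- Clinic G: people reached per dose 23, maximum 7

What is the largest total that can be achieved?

Rank by people reached per dose: Clinic G 23 > Clinic M 21 > Clinic R 19 > Clinic K 16 > Clinic P 14 > Clinic L 11 > Clinic Q 9.
Clinic G takes 7 to reach its cap of 7 ; 59 left.
Give Clinic M 17 to hit its cap of 17 ; 42 left.
Clinic R takes 10 to reach its cap of 10 ; 32 left.
Give Clinic K 5 to hit its cap of 5 ; 27 left.
Clinic P: +3 to 3 (cap) ; 24 left.
Clinic L takes 8 to reach its cap of 8 ; 16 left.
Clinic Q: +16 (room for 19) → 16. Pool exhausted.
Total = 9×16 + 19×10 + 14×3 + 16×5 + 21×17 + 11×8 + 23×7 = 1062.

1062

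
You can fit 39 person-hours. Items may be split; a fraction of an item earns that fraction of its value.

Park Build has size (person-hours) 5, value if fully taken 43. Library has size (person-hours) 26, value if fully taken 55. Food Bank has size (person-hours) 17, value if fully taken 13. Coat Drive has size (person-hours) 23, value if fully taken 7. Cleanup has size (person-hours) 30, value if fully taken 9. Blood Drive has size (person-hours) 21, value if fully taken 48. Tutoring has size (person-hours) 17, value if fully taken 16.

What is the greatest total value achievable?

118.5

Rank by value-to-size ratio: Park Build 43/5≈8.6, Blood Drive 48/21≈2.29, Library 55/26≈2.12, Tutoring 16/17≈0.941, Food Bank 13/17≈0.765, Coat Drive 7/23≈0.304, Cleanup 9/30≈0.3.
All 5 person-hours of Park Build fit (value 43) → 34 remain.
All 21 person-hours of Blood Drive fit (value 48) → 13 remain.
Fill the last 13 person-hours with part of Library: 13/26 of it earns 27.5.
Total value = 118.5.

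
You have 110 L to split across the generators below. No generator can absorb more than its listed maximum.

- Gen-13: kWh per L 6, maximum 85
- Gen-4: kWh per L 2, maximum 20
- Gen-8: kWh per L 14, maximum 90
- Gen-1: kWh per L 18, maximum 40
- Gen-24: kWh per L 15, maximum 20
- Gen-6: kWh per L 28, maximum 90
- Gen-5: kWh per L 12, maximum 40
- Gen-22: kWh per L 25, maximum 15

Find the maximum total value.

2985

Order the generators by kWh per L: Gen-6 28 > Gen-22 25 > Gen-1 18 > Gen-24 15 > Gen-8 14 > Gen-5 12 > Gen-13 6 > Gen-4 2.
Give Gen-6 90 to hit its cap of 90 ; 20 left.
Give Gen-22 15 to hit its cap of 15 ; 5 left.
Gen-1 has room for 40 but only 5 remain, so it gets 5.
Total = 18×5 + 28×90 + 25×15 = 2985.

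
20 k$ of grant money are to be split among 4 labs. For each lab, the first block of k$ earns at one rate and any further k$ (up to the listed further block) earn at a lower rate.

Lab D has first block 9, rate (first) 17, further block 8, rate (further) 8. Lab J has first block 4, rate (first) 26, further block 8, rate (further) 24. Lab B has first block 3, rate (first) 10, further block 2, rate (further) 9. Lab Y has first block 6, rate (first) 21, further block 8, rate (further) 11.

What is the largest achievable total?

Treat each block as its own option and order by rate: Lab J/tier1 26 > Lab J/tier2 24 > Lab Y/tier1 21 > Lab D/tier1 17 > Lab Y/tier2 11 > Lab B/tier1 10 > Lab B/tier2 9 > Lab D/tier2 8.
Lab J/tier1 (26): +4 — 16 left.
Lab J tier2 at 24: fill all 8 — 8 left.
Fill Lab Y tier1 block (6 at 21) — 2 left.
2 remain; put them into Lab D tier1 at 17.
Total = 26×4 + 24×8 + 21×6 + 17×2 = 456.

456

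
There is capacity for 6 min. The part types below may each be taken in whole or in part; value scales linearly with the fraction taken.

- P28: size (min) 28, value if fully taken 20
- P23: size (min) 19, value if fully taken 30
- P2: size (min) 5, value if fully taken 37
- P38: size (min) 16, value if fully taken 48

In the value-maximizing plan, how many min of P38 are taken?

1

Rank by value-to-size ratio: P2 37/5≈7.4, P38 48/16≈3, P23 30/19≈1.58, P28 20/28≈0.714.
Take all of P2 (5 min, value 37) — 1 min left.
1 min left: a 1/16 share of P38 gives 48×1/16 = 3.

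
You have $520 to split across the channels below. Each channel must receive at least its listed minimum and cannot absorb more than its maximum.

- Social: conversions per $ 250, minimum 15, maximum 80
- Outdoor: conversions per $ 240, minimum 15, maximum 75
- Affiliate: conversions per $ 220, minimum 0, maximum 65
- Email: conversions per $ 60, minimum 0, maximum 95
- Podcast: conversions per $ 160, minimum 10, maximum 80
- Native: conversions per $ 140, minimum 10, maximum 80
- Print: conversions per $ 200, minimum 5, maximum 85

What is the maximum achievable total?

96600

Meeting every minimum uses 15+15+0+0+10+10+5 = 55 $, leaving 465.
Rank by conversions per $: Social 250 > Outdoor 240 > Affiliate 220 > Print 200 > Podcast 160 > Native 140 > Email 60.
Social takes 65 more to reach its cap of 80 ; 400 left.
Outdoor: +60 to 75 (cap) ; 340 left.
Give Affiliate 65 more to hit its cap of 65 ; 275 left.
Print: +80 to 85 (cap) ; 195 left.
Podcast: +70 to 80 (cap) ; 125 left.
Native: +70 to 80 (cap) ; 55 left.
Email has room for 95 more but only 55 remain, so it gets 55.
Total = 250×80 + 240×75 + 220×65 + 60×55 + 160×80 + 140×80 + 200×85 = 96600.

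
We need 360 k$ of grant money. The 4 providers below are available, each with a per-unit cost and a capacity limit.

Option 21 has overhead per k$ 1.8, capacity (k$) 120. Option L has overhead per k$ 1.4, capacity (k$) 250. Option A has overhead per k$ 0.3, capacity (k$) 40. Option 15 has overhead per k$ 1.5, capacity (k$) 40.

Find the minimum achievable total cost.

Cheapest first:
Take 40 from Option A at 0.3 ; need 320 more.
Option L (1.4): use full 250 ; 70 k$ to go.
Option 15 at 1.5: take all 40 k$ ; 30 still needed.
Take 30 from Option 21 at 1.8 to finish.
Cost = 40×0.3 + 250×1.4 + 40×1.5 + 30×1.8 = 476.

476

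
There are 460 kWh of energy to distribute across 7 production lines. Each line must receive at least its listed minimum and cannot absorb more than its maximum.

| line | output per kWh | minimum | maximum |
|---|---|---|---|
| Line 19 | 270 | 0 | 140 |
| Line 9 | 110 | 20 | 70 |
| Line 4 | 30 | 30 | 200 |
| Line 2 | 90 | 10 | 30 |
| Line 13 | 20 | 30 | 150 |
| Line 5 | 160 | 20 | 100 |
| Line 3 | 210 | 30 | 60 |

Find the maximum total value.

78300

Meeting every minimum uses 0+20+30+10+30+20+30 = 140 kWh, leaving 320.
Order the production lines by output per kWh: Line 19 270 > Line 3 210 > Line 5 160 > Line 9 110 > Line 2 90 > Line 4 30 > Line 13 20.
Line 19: +140 to 140 (cap) → 180 left.
Line 3: +30 to 60 (cap) → 150 left.
Line 5: +80 to 100 (cap) → 70 left.
Line 9 takes 50 more to reach its cap of 70 → 20 left.
Give Line 2 20 more to hit its cap of 30 → 0 left.
Total = 270×140 + 110×70 + 30×30 + 90×30 + 20×30 + 160×100 + 210×60 = 78300.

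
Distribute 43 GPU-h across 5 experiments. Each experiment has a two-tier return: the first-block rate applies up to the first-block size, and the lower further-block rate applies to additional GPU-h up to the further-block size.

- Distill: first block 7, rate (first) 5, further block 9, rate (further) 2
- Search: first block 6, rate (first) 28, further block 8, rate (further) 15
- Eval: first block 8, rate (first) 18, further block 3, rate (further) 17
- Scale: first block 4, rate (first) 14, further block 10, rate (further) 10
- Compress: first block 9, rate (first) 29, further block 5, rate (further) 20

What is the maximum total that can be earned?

900

Order all 10 blocks by rate: Compress/T1 29 > Search/T1 28 > Compress/T2 20 > Eval/T1 18 > Eval/T2 17 > Search/T2 15 > Scale/T1 14 > Scale/T2 10 > Distill/T1 5 > Distill/T2 2.
Compress T1 at 29: fill all 9 → 34 left.
Search/T1 (28): +6 → 28 left.
Compress/T2 (20): +5 → 23 left.
Fill Eval T1 block (8 at 18) → 15 left.
Eval/T2 (17): +3 → 12 left.
Fill Search T2 block (8 at 15) → 4 left.
Scale T1 at 14: fill all 4 → 0 left.
Total = 29×9 + 28×6 + 20×5 + 18×8 + 17×3 + 15×8 + 14×4 = 900.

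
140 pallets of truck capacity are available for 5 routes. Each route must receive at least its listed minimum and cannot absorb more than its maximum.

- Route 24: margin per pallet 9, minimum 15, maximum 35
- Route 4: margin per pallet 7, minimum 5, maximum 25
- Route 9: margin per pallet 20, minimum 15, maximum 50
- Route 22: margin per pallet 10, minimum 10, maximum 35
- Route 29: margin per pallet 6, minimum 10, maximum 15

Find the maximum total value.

Meeting every minimum uses 15+5+15+10+10 = 55 pallets, leaving 85.
Rank by margin per pallet: Route 9 20 > Route 22 10 > Route 24 9 > Route 4 7 > Route 29 6.
Give Route 9 35 more to hit its cap of 50 — 50 left.
Route 22: +25 to 35 (cap) — 25 left.
Route 24: +20 to 35 (cap) — 5 left.
Route 4: +5 (room for 20) → 10. Pool exhausted.
Total = 9×35 + 7×10 + 20×50 + 10×35 + 6×10 = 1795.

1795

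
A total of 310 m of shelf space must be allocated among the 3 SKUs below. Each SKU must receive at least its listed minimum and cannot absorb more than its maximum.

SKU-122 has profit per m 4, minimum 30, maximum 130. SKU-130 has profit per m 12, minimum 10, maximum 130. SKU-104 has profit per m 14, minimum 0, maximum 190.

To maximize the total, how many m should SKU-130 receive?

90

Meeting every minimum uses 30+10+0 = 40 m, leaving 270.
Rank by profit per m: SKU-104 14 > SKU-130 12 > SKU-122 4.
SKU-104 takes 190 more to reach its cap of 190 ; 80 left.
SKU-130: +80 (room for 120) → 90. Pool exhausted.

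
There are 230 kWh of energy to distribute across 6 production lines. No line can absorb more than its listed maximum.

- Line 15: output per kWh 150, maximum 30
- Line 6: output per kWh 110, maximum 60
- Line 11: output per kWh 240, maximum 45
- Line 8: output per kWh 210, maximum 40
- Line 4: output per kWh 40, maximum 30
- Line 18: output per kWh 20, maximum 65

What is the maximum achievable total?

Highest output per kWh first: Line 11 240 > Line 8 210 > Line 15 150 > Line 6 110 > Line 4 40 > Line 18 20.
Line 11 takes 45 to reach its cap of 45 — 185 left.
Line 8 takes 40 to reach its cap of 40 — 145 left.
Give Line 15 30 to hit its cap of 30 — 115 left.
Line 6: +60 to 60 (cap) — 55 left.
Give Line 4 30 to hit its cap of 30 — 25 left.
Line 18: +25 (room for 65) → 25. Pool exhausted.
Total = 150×30 + 110×60 + 240×45 + 210×40 + 40×30 + 20×25 = 32000.

32000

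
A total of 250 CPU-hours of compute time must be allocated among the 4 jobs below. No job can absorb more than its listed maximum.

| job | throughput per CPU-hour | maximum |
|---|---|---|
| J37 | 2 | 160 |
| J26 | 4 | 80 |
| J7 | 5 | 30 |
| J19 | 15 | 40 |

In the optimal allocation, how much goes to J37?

100

Order the jobs by throughput per CPU-hour: J19 15 > J7 5 > J26 4 > J37 2.
J19 takes 40 to reach its cap of 40 ; 210 left.
Give J7 30 to hit its cap of 30 ; 180 left.
J26 takes 80 to reach its cap of 80 ; 100 left.
Only 100 left; J37 takes them to reach 100.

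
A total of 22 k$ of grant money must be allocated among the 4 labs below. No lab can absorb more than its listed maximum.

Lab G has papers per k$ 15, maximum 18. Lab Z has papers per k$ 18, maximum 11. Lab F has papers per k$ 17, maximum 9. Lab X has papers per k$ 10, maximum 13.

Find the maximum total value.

381

Order the labs by papers per k$: Lab Z 18 > Lab F 17 > Lab G 15 > Lab X 10.
Lab Z takes 11 to reach its cap of 11 — 11 left.
Lab F: +9 to 9 (cap) — 2 left.
Lab G: +2 (room for 18) → 2. Pool exhausted.
Total = 15×2 + 18×11 + 17×9 = 381.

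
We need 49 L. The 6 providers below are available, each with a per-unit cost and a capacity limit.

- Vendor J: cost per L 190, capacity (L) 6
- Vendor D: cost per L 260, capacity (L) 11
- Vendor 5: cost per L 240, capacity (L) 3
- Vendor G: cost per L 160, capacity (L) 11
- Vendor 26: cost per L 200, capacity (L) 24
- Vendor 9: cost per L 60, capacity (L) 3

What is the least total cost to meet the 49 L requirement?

9120

Fill from the cheapest provider first.
Take 3 from Vendor 9 at 60 ; need 46 more.
Vendor G (160): use full 11 ; 35 L to go.
Vendor J (190): use full 6 ; 29 L to go.
Vendor 26 (200): use full 24 ; 5 L to go.
Vendor 5 at 240: take all 3 L ; 2 still needed.
Vendor D (260): take the remaining 2 ; done.
Cost = 3×60 + 11×160 + 6×190 + 24×200 + 3×240 + 2×260 = 9120.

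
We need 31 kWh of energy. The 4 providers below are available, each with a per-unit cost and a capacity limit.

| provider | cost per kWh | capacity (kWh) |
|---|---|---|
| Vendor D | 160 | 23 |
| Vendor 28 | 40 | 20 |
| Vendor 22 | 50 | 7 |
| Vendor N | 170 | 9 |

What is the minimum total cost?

1790

Fill from the cheapest provider first.
Vendor 28 (40): use full 20 — 11 kWh to go.
Vendor 22 (50): use full 7 — 4 kWh to go.
Vendor D at 160: take 4 of its 23 — requirement met.
Vendor N: unused.
Cost = 20×40 + 7×50 + 4×160 = 1790.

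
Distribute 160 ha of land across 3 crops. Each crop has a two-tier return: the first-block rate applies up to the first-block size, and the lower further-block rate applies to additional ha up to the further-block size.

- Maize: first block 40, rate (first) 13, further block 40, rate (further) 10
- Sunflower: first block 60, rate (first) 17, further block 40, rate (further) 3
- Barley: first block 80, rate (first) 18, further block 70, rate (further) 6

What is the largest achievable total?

Treat each block as its own option and order by rate: Barley/T1 18 > Sunflower/T1 17 > Maize/T1 13 > Maize/T2 10 > Barley/T2 6 > Sunflower/T2 3.
Fill Barley T1 block (80 at 18) ; 80 left.
Sunflower/T1 (17): +60 ; 20 left.
20 remain; put them into Maize T1 at 13.
Total = 18×80 + 17×60 + 13×20 = 2720.

2720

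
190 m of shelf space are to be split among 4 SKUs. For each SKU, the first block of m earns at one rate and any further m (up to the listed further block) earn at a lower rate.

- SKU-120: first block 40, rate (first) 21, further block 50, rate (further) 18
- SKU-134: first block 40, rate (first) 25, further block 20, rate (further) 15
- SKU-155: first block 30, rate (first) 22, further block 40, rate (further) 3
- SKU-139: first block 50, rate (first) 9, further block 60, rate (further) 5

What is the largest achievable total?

3790

Treat each block as its own option and order by rate: SKU-134/T1 25 > SKU-155/T1 22 > SKU-120/T1 21 > SKU-120/T2 18 > SKU-134/T2 15 > SKU-139/T1 9 > SKU-139/T2 5 > SKU-155/T2 3.
SKU-134/T1 (25): +40 — 150 left.
Fill SKU-155 T1 block (30 at 22) — 120 left.
SKU-120 T1 at 21: fill all 40 — 80 left.
SKU-120 T2 at 18: fill all 50 — 30 left.
SKU-134/T2 (15): +20 — 10 left.
SKU-139/T1: +10 of 50 at 9; pool empty.
Total = 25×40 + 22×30 + 21×40 + 18×50 + 15×20 + 9×10 = 3790.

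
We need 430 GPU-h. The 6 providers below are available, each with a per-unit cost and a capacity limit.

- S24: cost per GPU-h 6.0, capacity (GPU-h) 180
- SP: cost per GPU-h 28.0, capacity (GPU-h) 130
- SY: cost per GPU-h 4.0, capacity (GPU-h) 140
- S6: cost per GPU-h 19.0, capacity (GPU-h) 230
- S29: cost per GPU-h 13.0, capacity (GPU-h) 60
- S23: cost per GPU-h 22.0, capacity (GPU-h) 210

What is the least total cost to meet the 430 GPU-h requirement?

3370

Use providers in increasing cost order.
Take 140 from SY at 4.0 ; need 290 more.
S24 at 6.0: take all 180 GPU-h ; 110 still needed.
S29 at 13.0: take all 60 GPU-h ; 50 still needed.
S6 at 19.0: take 50 of its 230 ; requirement met.
S23, SP: unused.
Cost = 140×4.0 + 180×6.0 + 60×13.0 + 50×19.0 = 3370.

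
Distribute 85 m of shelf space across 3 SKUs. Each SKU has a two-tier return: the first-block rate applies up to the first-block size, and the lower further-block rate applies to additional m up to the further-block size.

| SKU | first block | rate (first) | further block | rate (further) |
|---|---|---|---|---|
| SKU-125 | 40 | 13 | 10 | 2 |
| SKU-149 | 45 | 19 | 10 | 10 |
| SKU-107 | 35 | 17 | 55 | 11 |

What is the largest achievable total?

Order all 6 blocks by rate: SKU-149/first 19 > SKU-107/first 17 > SKU-125/first 13 > SKU-107/second 11 > SKU-149/second 10 > SKU-125/second 2.
Fill SKU-149 first block (45 at 19) → 40 left.
SKU-107/first (17): +35 → 5 left.
SKU-125/first: +5 of 40 at 13; pool empty.
Total = 19×45 + 17×35 + 13×5 = 1515.

1515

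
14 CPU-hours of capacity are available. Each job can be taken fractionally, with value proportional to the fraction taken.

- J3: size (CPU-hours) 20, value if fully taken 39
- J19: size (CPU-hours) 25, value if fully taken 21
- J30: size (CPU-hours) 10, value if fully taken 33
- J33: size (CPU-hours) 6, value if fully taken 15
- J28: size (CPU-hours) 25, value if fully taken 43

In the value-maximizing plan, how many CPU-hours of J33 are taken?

4

Best value per unit of size first: J30 33/10≈3.3, J33 15/6≈2.5, J3 39/20≈1.95, J28 43/25≈1.72, J19 21/25≈0.84.
All 10 CPU-hours of J30 fit (value 33) ; 4 remain.
Fill the last 4 CPU-hours with part of J33: 4/6 of it earns 10.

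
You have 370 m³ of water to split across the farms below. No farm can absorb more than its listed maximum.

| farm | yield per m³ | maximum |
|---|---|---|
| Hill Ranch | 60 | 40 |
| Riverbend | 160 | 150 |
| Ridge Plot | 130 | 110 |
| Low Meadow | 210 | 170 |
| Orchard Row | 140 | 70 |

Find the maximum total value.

66700

Order the farms by yield per m³: Low Meadow 210 > Riverbend 160 > Orchard Row 140 > Ridge Plot 130 > Hill Ranch 60.
Give Low Meadow 170 to hit its cap of 170 ; 200 left.
Give Riverbend 150 to hit its cap of 150 ; 50 left.
Orchard Row has room for 70 but only 50 remain, so it gets 50.
Total = 160×150 + 210×170 + 140×50 = 66700.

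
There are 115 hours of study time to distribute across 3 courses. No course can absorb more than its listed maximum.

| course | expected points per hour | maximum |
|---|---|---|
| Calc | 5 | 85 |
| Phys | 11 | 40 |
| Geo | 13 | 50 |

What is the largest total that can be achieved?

1215

Order the courses by expected points per hour: Geo 13 > Phys 11 > Calc 5.
Give Geo 50 to hit its cap of 50 ; 65 left.
Give Phys 40 to hit its cap of 40 ; 25 left.
Only 25 left; Calc takes them to reach 25.
Total = 5×25 + 11×40 + 13×50 = 1215.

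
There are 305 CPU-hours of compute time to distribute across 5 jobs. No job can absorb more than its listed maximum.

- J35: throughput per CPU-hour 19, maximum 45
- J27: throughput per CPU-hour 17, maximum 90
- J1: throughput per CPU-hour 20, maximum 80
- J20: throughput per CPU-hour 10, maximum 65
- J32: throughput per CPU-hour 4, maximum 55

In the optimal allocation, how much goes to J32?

25

Order the jobs by throughput per CPU-hour: J1 20 > J35 19 > J27 17 > J20 10 > J32 4.
Give J1 80 to hit its cap of 80 → 225 left.
Give J35 45 to hit its cap of 45 → 180 left.
J27 takes 90 to reach its cap of 90 → 90 left.
Give J20 65 to hit its cap of 65 → 25 left.
Only 25 left; J32 takes them to reach 25.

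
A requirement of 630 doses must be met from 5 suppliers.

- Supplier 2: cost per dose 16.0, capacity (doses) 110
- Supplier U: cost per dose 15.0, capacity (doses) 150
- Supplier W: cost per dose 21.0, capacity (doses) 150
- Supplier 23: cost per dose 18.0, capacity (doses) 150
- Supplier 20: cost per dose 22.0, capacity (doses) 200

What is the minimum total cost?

11400

Cheapest first:
Supplier U (15.0): use full 150 → 480 doses to go.
Supplier 2 (16.0): use full 110 → 370 doses to go.
Supplier 23 (18.0): use full 150 → 220 doses to go.
Supplier W at 21.0: take all 150 doses → 70 still needed.
Supplier 20 at 22.0: take 70 of its 200 → requirement met.
Cost = 150×15.0 + 110×16.0 + 150×18.0 + 150×21.0 + 70×22.0 = 11400.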